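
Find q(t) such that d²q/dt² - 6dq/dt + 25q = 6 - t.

q = 144/625 - t/25 + C1*cos(4*t)*exp(3*t) + C2*exp(3*t)*sin(4*t)

Characteristic equation r² - 6r + 25 = 0 has discriminant (-6)² - 4·(25) = -64 < 0, so r = 3 ± 4i.
Hence q_h = C1*cos(4*t)*exp(3*t) + C2*exp(3*t)*sin(4*t).
For the particular solution try q_p = A0 + A1*t. Substituting and matching coefficients of each power of t gives A0 = 144/625, A1 = -1/25, so q_p = 144/625 - t/25.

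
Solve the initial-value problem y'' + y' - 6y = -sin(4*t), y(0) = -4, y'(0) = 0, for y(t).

y = -196*exp(-3*t)/125 - 61*exp(2*t)/25 + cos(4*t)/125 + 11*sin(4*t)/250

Characteristic equation r² + r - 6 = 0 factors as (r - 2)(r + 3) = 0, so r = 2, -3.
Hence y_h = C1*exp(2*t) + C2*exp(-3*t).
Try y_p = A*cos(4*t) + B*sin(4*t). Substituting and equating the coefficients of cos(4t) and sin(4t) gives A = 1/125, B = 11/250, so y_p = cos(4*t)/125 + 11*sin(4*t)/250.
General solution: y = cos(4*t)/125 + 11*sin(4*t)/250 + C1*exp(2*t) + C2*exp(-3*t).
Apply the initial conditions: y(0) = 1/125 + C1 + C2 = -4 and y'(0) = 22/125 - 3*C2 + 2*C1 = 0. Solving gives C1 = -61/25, C2 = -196/125.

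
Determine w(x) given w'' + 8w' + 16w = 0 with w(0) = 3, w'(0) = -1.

Characteristic equation r² + 8r + 16 = 0 has discriminant (8)² - 4·(16) = 0, so r = -4 is a repeated root.
Hence w_h = (C1 + C2*x)*exp(-4*x).
Apply the initial conditions: w(0) = C1 = 3 and w'(0) = C2 - 4*C1 = -1. Solving gives C1 = 3, C2 = 11.

w = 3*exp(-4*x) + 11*x*exp(-4*x)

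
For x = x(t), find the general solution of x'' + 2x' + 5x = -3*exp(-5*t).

x = -3*exp(-5*t)/20 + C1*cos(2*t)*exp(-t) + C2*exp(-t)*sin(2*t)

Characteristic equation r² + 2r + 5 = 0 has discriminant (2)² - 4·(5) = -16 < 0, so r = -1 ± 2i.
Hence x_h = C1*cos(2*t)*exp(-t) + C2*exp(-t)*sin(2*t).
Try x_p = A*exp(-5*t). Substituting into the equation and dividing by exp(-5*t) gives A = -3/20, so x_p = -3*exp(-5*t)/20.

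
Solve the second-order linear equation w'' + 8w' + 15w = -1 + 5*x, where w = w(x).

w = -11/45 + x/3 + C1*exp(-5*x) + C2*exp(-3*x)

Characteristic equation r² + 8r + 15 = 0 factors as (r + 5)(r + 3) = 0, so r = -5, -3.
Hence w_h = C1*exp(-5*x) + C2*exp(-3*x).
For the particular solution try w_p = A0 + A1*x. Substituting and matching coefficients of each power of x gives A0 = -11/45, A1 = 1/3, so w_p = -11/45 + x/3.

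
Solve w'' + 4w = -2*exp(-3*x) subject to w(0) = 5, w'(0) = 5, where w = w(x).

w = -2*exp(-3*x)/13 + 59*sin(2*x)/26 + 67*cos(2*x)/13

Characteristic equation r² + 4 = 0 has discriminant (0)² - 4·(4) = -16 < 0, so r = ± 2i.
Hence w_h = C1*cos(2*x) + C2*sin(2*x).
Try w_p = A*exp(-3*x). Substituting into the equation and dividing by exp(-3*x) gives A = -2/13, so w_p = -2*exp(-3*x)/13.
General solution: w = -2*exp(-3*x)/13 + C1*cos(2*x) + C2*sin(2*x).
Apply the initial conditions: w(0) = -2/13 + C1 = 5 and w'(0) = 6/13 + 2*C2 = 5. Solving gives C1 = 67/13, C2 = 59/26.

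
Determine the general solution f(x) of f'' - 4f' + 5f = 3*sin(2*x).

Characteristic equation r² - 4r + 5 = 0 has discriminant (-4)² - 4·(5) = -4 < 0, so r = 2 ± i.
Hence f_h = C1*cos(x)*exp(2*x) + C2*exp(2*x)*sin(x).
Try f_p = A*cos(2*x) + B*sin(2*x). Substituting and equating the coefficients of cos(2x) and sin(2x) gives A = 24/65, B = 3/65, so f_p = 3*sin(2*x)/65 + 24*cos(2*x)/65.

f = 3*sin(2*x)/65 + 24*cos(2*x)/65 + C1*cos(x)*exp(2*x) + C2*exp(2*x)*sin(x)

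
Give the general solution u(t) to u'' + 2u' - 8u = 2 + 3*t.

Characteristic equation r² + 2r - 8 = 0 factors as (r + 4)(r - 2) = 0, so r = -4, 2.
Hence u_h = C1*exp(-4*t) + C2*exp(2*t).
For the particular solution try u_p = A0 + A1*t. Substituting and matching coefficients of each power of t gives A0 = -11/32, A1 = -3/8, so u_p = -11/32 - 3*t/8.

u = -11/32 - 3*t/8 + C1*exp(-4*t) + C2*exp(2*t)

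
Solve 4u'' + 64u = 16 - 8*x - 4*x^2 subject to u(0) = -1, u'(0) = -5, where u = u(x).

Divide through by 4: u'' + 16u = 4 - x^2 - 2*x.
Characteristic equation r² + 16 = 0 has discriminant (0)² - 4·(16) = -64 < 0, so r = ± 4i.
Hence u_h = C1*cos(4*x) + C2*sin(4*x).
For the particular solution try u_p = A0 + A1*x + A2*x^2. Substituting and matching coefficients of each power of x gives A0 = 33/128, A1 = -1/8, A2 = -1/16, so u_p = 33/128 - x/8 - x^2/16.
General solution: u = 33/128 - x/8 - x^2/16 + C1*cos(4*x) + C2*sin(4*x).
Apply the initial conditions: u(0) = 33/128 + C1 = -1 and u'(0) = -1/8 + 4*C2 = -5. Solving gives C1 = -161/128, C2 = -39/32.

u = 33/128 - 161*cos(4*x)/128 - 39*sin(4*x)/32 - x/8 - x**2/16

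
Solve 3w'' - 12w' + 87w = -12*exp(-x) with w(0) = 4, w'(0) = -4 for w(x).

Divide through by 3: w'' - 4w' + 29w = -4*exp(-x).
Characteristic equation r² - 4r + 29 = 0 has discriminant (-4)² - 4·(29) = -100 < 0, so r = 2 ± 5i.
Hence w_h = C1*cos(5*x)*exp(2*x) + C2*exp(2*x)*sin(5*x).
Try w_p = A*exp(-x). Substituting into the equation and dividing by exp(-x) gives A = -2/17, so w_p = -2*exp(-x)/17.
General solution: w = -2*exp(-x)/17 + C1*cos(5*x)*exp(2*x) + C2*exp(2*x)*sin(5*x).
Apply the initial conditions: w(0) = -2/17 + C1 = 4 and w'(0) = 2/17 + 2*C1 + 5*C2 = -4. Solving gives C1 = 70/17, C2 = -42/17.

w = -2*exp(-x)/17 - 42*exp(2*x)*sin(5*x)/17 + 70*cos(5*x)*exp(2*x)/17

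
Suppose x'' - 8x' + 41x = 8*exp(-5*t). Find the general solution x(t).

x = 4*exp(-5*t)/53 + C1*cos(5*t)*exp(4*t) + C2*exp(4*t)*sin(5*t)

Characteristic equation r² - 8r + 41 = 0 has discriminant (-8)² - 4·(41) = -100 < 0, so r = 4 ± 5i.
Hence x_h = C1*cos(5*t)*exp(4*t) + C2*exp(4*t)*sin(5*t).
Try x_p = A*exp(-5*t). Substituting into the equation and dividing by exp(-5*t) gives A = 4/53, so x_p = 4*exp(-5*t)/53.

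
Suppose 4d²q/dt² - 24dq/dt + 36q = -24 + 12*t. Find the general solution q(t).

Divide through by 4: q'' - 6q' + 9q = -6 + 3*t.
Characteristic equation r² - 6r + 9 = 0 has discriminant (-6)² - 4·(9) = 0, so r = 3 is a repeated root.
Hence q_h = (C1 + C2*t)*exp(3*t).
For the particular solution try q_p = A0 + A1*t. Substituting and matching coefficients of each power of t gives A0 = -4/9, A1 = 1/3, so q_p = -4/9 + t/3.

q = -4/9 + t/3 + C1*exp(3*t) + C2*t*exp(3*t)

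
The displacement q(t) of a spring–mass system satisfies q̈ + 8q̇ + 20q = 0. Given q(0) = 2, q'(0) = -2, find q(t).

q = 2*cos(2*t)*exp(-4*t) + 3*exp(-4*t)*sin(2*t)

Characteristic equation r² + 8r + 20 = 0 has discriminant (8)² - 4·(20) = -16 < 0, so r = -4 ± 2i.
Hence q_h = C1*cos(2*t)*exp(-4*t) + C2*exp(-4*t)*sin(2*t).
Apply the initial conditions: q(0) = C1 = 2 and q'(0) = -4*C1 + 2*C2 = -2. Solving gives C1 = 2, C2 = 3.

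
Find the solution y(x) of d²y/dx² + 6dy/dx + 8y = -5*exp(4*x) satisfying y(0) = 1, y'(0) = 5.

Characteristic equation r² + 6r + 8 = 0 factors as (r + 2)(r + 4) = 0, so r = -2, -4.
Hence y_h = C1*exp(-2*x) + C2*exp(-4*x).
Try y_p = A*exp(4*x). Substituting into the equation and dividing by exp(4*x) gives A = -5/48, so y_p = -5*exp(4*x)/48.
General solution: y = -5*exp(4*x)/48 + C1*exp(-2*x) + C2*exp(-4*x).
Apply the initial conditions: y(0) = -5/48 + C1 + C2 = 1 and y'(0) = -5/12 - 4*C2 - 2*C1 = 5. Solving gives C1 = 59/12, C2 = -61/16.

y = -61*exp(-4*x)/16 - 5*exp(4*x)/48 + 59*exp(-2*x)/12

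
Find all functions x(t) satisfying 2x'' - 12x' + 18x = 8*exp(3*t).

x = C1*exp(3*t) + 2*t**2*exp(3*t) + C2*t*exp(3*t)

Divide through by 2: x'' - 6x' + 9x = 4*exp(3*t).
Characteristic equation r² - 6r + 9 = 0 has discriminant (-6)² - 4·(9) = 0, so r = 3 is a repeated root.
Hence x_h = (C1 + C2*t)*exp(3*t).
Since exp(3*t) solves the homogeneous equation (r = 3 is a root of multiplicity 2), multiply the trial by t^2. Try x_p = A*t^2*exp(3*t). Substituting into the equation and dividing by exp(3*t) gives A = 2, so x_p = 2*t^2*exp(3*t).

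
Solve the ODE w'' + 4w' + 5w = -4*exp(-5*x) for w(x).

Characteristic equation r² + 4r + 5 = 0 has discriminant (4)² - 4·(5) = -4 < 0, so r = -2 ± i.
Hence w_h = C1*cos(x)*exp(-2*x) + C2*exp(-2*x)*sin(x).
Try w_p = A*exp(-5*x). Substituting into the equation and dividing by exp(-5*x) gives A = -2/5, so w_p = -2*exp(-5*x)/5.

w = -2*exp(-5*x)/5 + C1*cos(x)*exp(-2*x) + C2*exp(-2*x)*sin(x)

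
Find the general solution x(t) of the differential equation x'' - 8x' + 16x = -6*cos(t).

x = -90*cos(t)/289 + 48*sin(t)/289 + C1*exp(4*t) + C2*t*exp(4*t)

Characteristic equation r² - 8r + 16 = 0 has discriminant (-8)² - 4·(16) = 0, so r = 4 is a repeated root.
Hence x_h = (C1 + C2*t)*exp(4*t).
Try x_p = A*cos(t) + B*sin(t). Substituting and equating the coefficients of cos(t) and sin(t) gives A = -90/289, B = 48/289, so x_p = -90*cos(t)/289 + 48*sin(t)/289.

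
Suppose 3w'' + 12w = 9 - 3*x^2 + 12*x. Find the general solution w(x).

w = 7/8 + x - x**2/4 + C1*cos(2*x) + C2*sin(2*x)

Divide through by 3: w'' + 4w = 3 - x^2 + 4*x.
Characteristic equation r² + 4 = 0 has discriminant (0)² - 4·(4) = -16 < 0, so r = ± 2i.
Hence w_h = C1*cos(2*x) + C2*sin(2*x).
For the particular solution try w_p = A0 + A1*x + A2*x^2. Substituting and matching coefficients of each power of x gives A0 = 7/8, A1 = 1, A2 = -1/4, so w_p = 7/8 + x - x^2/4.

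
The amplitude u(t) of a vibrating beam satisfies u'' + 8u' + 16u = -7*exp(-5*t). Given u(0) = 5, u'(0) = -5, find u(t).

u = -7*exp(-5*t) + 12*exp(-4*t) + 8*t*exp(-4*t)

Characteristic equation r² + 8r + 16 = 0 has discriminant (8)² - 4·(16) = 0, so r = -4 is a repeated root.
Hence u_h = (C1 + C2*t)*exp(-4*t).
Try u_p = A*exp(-5*t). Substituting into the equation and dividing by exp(-5*t) gives A = -7, so u_p = -7*exp(-5*t).
General solution: u = -7*exp(-5*t) + C1*exp(-4*t) + C2*t*exp(-4*t).
Apply the initial conditions: u(0) = -7 + C1 = 5 and u'(0) = 35 + C2 - 4*C1 = -5. Solving gives C1 = 12, C2 = 8.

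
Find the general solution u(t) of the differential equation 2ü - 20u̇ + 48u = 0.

Divide through by 2: u'' - 10u' + 24u = 0.
Characteristic equation r² - 10r + 24 = 0 factors as (r - 6)(r - 4) = 0, so r = 6, 4.
Hence u_h = C1*exp(6*t) + C2*exp(4*t).

u = C1*exp(6*t) + C2*exp(4*t)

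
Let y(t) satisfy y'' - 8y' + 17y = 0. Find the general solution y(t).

y = C1*cos(t)*exp(4*t) + C2*exp(4*t)*sin(t)

Characteristic equation r² - 8r + 17 = 0 has discriminant (-8)² - 4·(17) = -4 < 0, so r = 4 ± i.
Hence y_h = C1*cos(t)*exp(4*t) + C2*exp(4*t)*sin(t).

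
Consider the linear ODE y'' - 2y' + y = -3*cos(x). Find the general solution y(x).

Characteristic equation r² - 2r + 1 = 0 has discriminant (-2)² - 4·(1) = 0, so r = 1 is a repeated root.
Hence y_h = (C1 + C2*x)*exp(x).
Try y_p = A*cos(x) + B*sin(x). Substituting and equating the coefficients of cos(x) and sin(x) gives A = 0, B = 3/2, so y_p = 3*sin(x)/2.

y = 3*sin(x)/2 + C1*exp(x) + C2*x*exp(x)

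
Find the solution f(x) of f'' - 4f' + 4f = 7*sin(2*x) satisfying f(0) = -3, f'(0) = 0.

f = -31*exp(2*x)/8 + 7*cos(2*x)/8 + 31*x*exp(2*x)/4

Characteristic equation r² - 4r + 4 = 0 has discriminant (-4)² - 4·(4) = 0, so r = 2 is a repeated root.
Hence f_h = (C1 + C2*x)*exp(2*x).
Try f_p = A*cos(2*x) + B*sin(2*x). Substituting and equating the coefficients of cos(2x) and sin(2x) gives A = 7/8, B = 0, so f_p = 7*cos(2*x)/8.
General solution: f = 7*cos(2*x)/8 + C1*exp(2*x) + C2*x*exp(2*x).
Apply the initial conditions: f(0) = 7/8 + C1 = -3 and f'(0) = C2 + 2*C1 = 0. Solving gives C1 = -31/8, C2 = 31/4.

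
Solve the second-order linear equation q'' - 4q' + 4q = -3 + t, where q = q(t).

q = -1/2 + t/4 + C1*exp(2*t) + C2*t*exp(2*t)

Characteristic equation r² - 4r + 4 = 0 has discriminant (-4)² - 4·(4) = 0, so r = 2 is a repeated root.
Hence q_h = (C1 + C2*t)*exp(2*t).
For the particular solution try q_p = A0 + A1*t. Substituting and matching coefficients of each power of t gives A0 = -1/2, A1 = 1/4, so q_p = -1/2 + t/4.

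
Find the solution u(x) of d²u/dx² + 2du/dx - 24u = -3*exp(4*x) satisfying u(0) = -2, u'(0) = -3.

u = -147*exp(4*x)/100 - 53*exp(-6*x)/100 - 3*x*exp(4*x)/10

Characteristic equation r² + 2r - 24 = 0 factors as (r + 6)(r - 4) = 0, so r = -6, 4.
Hence u_h = C1*exp(-6*x) + C2*exp(4*x).
Since exp(4*x) solves the homogeneous equation (r = 4 is a root of multiplicity 1), multiply the trial by x. Try u_p = A*x*exp(4*x). Substituting into the equation and dividing by exp(4*x) gives A = -3/10, so u_p = -3*x*exp(4*x)/10.
General solution: u = C1*exp(-6*x) + C2*exp(4*x) - 3*x*exp(4*x)/10.
Apply the initial conditions: u(0) = C1 + C2 = -2 and u'(0) = -3/10 - 6*C1 + 4*C2 = -3. Solving gives C1 = -53/100, C2 = -147/100.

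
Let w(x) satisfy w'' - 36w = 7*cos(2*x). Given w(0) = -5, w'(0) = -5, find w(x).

w = -679*exp(6*x)/240 - 479*exp(-6*x)/240 - 7*cos(2*x)/40

Characteristic equation r² - 36 = 0 factors as (r - 6)(r + 6) = 0, so r = 6, -6.
Hence w_h = C1*exp(6*x) + C2*exp(-6*x).
Try w_p = A*cos(2*x) + B*sin(2*x). Substituting and equating the coefficients of cos(2x) and sin(2x) gives A = -7/40, B = 0, so w_p = -7*cos(2*x)/40.
General solution: w = -7*cos(2*x)/40 + C1*exp(6*x) + C2*exp(-6*x).
Apply the initial conditions: w(0) = -7/40 + C1 + C2 = -5 and w'(0) = -6*C2 + 6*C1 = -5. Solving gives C1 = -679/240, C2 = -479/240.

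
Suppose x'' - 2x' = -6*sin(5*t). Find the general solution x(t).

x = C2 - 12*cos(5*t)/145 + 6*sin(5*t)/29 + C1*exp(2*t)

Characteristic equation r² - 2r = 0 factors as (r - 2)r = 0, so r = 2, 0.
Hence x_h = C1*exp(2*t) + C2.
Try x_p = A*cos(5*t) + B*sin(5*t). Substituting and equating the coefficients of cos(5t) and sin(5t) gives A = -12/145, B = 6/29, so x_p = -12*cos(5*t)/145 + 6*sin(5*t)/29.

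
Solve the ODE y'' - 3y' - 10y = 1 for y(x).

y = -1/10 + C1*exp(-2*x) + C2*exp(5*x)

Characteristic equation r² - 3r - 10 = 0 factors as (r + 2)(r - 5) = 0, so r = -2, 5.
Hence y_h = C1*exp(-2*x) + C2*exp(5*x).
For the particular solution try y_p = A0. Substituting and matching coefficients of each power of x gives A0 = -1/10, so y_p = -1/10.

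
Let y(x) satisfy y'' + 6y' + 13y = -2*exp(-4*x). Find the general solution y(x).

Characteristic equation r² + 6r + 13 = 0 has discriminant (6)² - 4·(13) = -16 < 0, so r = -3 ± 2i.
Hence y_h = C1*cos(2*x)*exp(-3*x) + C2*exp(-3*x)*sin(2*x).
Try y_p = A*exp(-4*x). Substituting into the equation and dividing by exp(-4*x) gives A = -2/5, so y_p = -2*exp(-4*x)/5.

y = -2*exp(-4*x)/5 + C1*cos(2*x)*exp(-3*x) + C2*exp(-3*x)*sin(2*x)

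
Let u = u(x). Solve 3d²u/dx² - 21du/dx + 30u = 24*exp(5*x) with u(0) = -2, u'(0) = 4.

Divide through by 3: u'' - 7u' + 10u = 8*exp(5*x).
Characteristic equation r² - 7r + 10 = 0 factors as (r - 2)(r - 5) = 0, so r = 2, 5.
Hence u_h = C1*exp(2*x) + C2*exp(5*x).
Since exp(5*x) solves the homogeneous equation (r = 5 is a root of multiplicity 1), multiply the trial by x. Try u_p = A*x*exp(5*x). Substituting into the equation and dividing by exp(5*x) gives A = 8/3, so u_p = 8*x*exp(5*x)/3.
General solution: u = C1*exp(2*x) + C2*exp(5*x) + 8*x*exp(5*x)/3.
Apply the initial conditions: u(0) = C1 + C2 = -2 and u'(0) = 8/3 + 2*C1 + 5*C2 = 4. Solving gives C1 = -34/9, C2 = 16/9.

u = -34*exp(2*x)/9 + 16*exp(5*x)/9 + 8*x*exp(5*x)/3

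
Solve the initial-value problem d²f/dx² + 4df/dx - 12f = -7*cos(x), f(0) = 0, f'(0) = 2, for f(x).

f = -29*exp(-6*x)/74 - 28*sin(x)/185 - exp(2*x)/10 + 91*cos(x)/185

Characteristic equation r² + 4r - 12 = 0 factors as (r - 2)(r + 6) = 0, so r = 2, -6.
Hence f_h = C1*exp(2*x) + C2*exp(-6*x).
Try f_p = A*cos(x) + B*sin(x). Substituting and equating the coefficients of cos(x) and sin(x) gives A = 91/185, B = -28/185, so f_p = -28*sin(x)/185 + 91*cos(x)/185.
General solution: f = -28*sin(x)/185 + 91*cos(x)/185 + C1*exp(2*x) + C2*exp(-6*x).
Apply the initial conditions: f(0) = 91/185 + C1 + C2 = 0 and f'(0) = -28/185 - 6*C2 + 2*C1 = 2. Solving gives C1 = -1/10, C2 = -29/74.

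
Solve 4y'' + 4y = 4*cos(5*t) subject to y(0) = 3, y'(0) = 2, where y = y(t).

y = 2*sin(t) - cos(5*t)/24 + 73*cos(t)/24

Divide through by 4: y'' + y = cos(5*t).
Characteristic equation r² + 1 = 0 has discriminant (0)² - 4·(1) = -4 < 0, so r = ± i.
Hence y_h = C1*cos(t) + C2*sin(t).
Try y_p = A*cos(5*t) + B*sin(5*t). Substituting and equating the coefficients of cos(5t) and sin(5t) gives A = -1/24, B = 0, so y_p = -cos(5*t)/24.
General solution: y = -cos(5*t)/24 + C1*cos(t) + C2*sin(t).
Apply the initial conditions: y(0) = -1/24 + C1 = 3 and y'(0) = C2 = 2. Solving gives C1 = 73/24, C2 = 2.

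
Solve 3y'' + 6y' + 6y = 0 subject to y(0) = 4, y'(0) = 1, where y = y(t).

Divide through by 3: y'' + 2y' + 2y = 0.
Characteristic equation r² + 2r + 2 = 0 has discriminant (2)² - 4·(2) = -4 < 0, so r = -1 ± i.
Hence y_h = C1*cos(t)*exp(-t) + C2*exp(-t)*sin(t).
Apply the initial conditions: y(0) = C1 = 4 and y'(0) = C2 - C1 = 1. Solving gives C1 = 4, C2 = 5.

y = 4*cos(t)*exp(-t) + 5*exp(-t)*sin(t)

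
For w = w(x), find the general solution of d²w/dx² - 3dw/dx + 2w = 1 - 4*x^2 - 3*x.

Characteristic equation r² - 3r + 2 = 0 factors as (r - 2)(r - 1) = 0, so r = 2, 1.
Hence w_h = C1*exp(2*x) + C2*exp(x).
For the particular solution try w_p = A0 + A1*x + A2*x^2. Substituting and matching coefficients of each power of x gives A0 = -35/4, A1 = -15/2, A2 = -2, so w_p = -35/4 - 2*x^2 - 15*x/2.

w = -35/4 - 2*x**2 - 15*x/2 + C1*exp(2*x) + C2*exp(x)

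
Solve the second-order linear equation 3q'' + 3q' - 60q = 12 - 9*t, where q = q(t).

q = -77/400 + 3*t/20 + C1*exp(4*t) + C2*exp(-5*t)

Divide through by 3: q'' + q' - 20q = 4 - 3*t.
Characteristic equation r² + r - 20 = 0 factors as (r - 4)(r + 5) = 0, so r = 4, -5.
Hence q_h = C1*exp(4*t) + C2*exp(-5*t).
For the particular solution try q_p = A0 + A1*t. Substituting and matching coefficients of each power of t gives A0 = -77/400, A1 = 3/20, so q_p = -77/400 + 3*t/20.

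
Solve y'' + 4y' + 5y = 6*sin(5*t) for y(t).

Characteristic equation r² + 4r + 5 = 0 has discriminant (4)² - 4·(5) = -4 < 0, so r = -2 ± i.
Hence y_h = C1*cos(t)*exp(-2*t) + C2*exp(-2*t)*sin(t).
Try y_p = A*cos(5*t) + B*sin(5*t). Substituting and equating the coefficients of cos(5t) and sin(5t) gives A = -3/20, B = -3/20, so y_p = -3*cos(5*t)/20 - 3*sin(5*t)/20.

y = -3*cos(5*t)/20 - 3*sin(5*t)/20 + C1*cos(t)*exp(-2*t) + C2*exp(-2*t)*sin(t)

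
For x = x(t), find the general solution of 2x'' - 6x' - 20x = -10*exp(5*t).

x = C1*exp(5*t) + C2*exp(-2*t) - 5*t*exp(5*t)/7

Divide through by 2: x'' - 3x' - 10x = -5*exp(5*t).
Characteristic equation r² - 3r - 10 = 0 factors as (r - 5)(r + 2) = 0, so r = 5, -2.
Hence x_h = C1*exp(5*t) + C2*exp(-2*t).
Since exp(5*t) solves the homogeneous equation (r = 5 is a root of multiplicity 1), multiply the trial by t. Try x_p = A*t*exp(5*t). Substituting into the equation and dividing by exp(5*t) gives A = -5/7, so x_p = -5*t*exp(5*t)/7.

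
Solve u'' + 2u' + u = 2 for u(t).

Characteristic equation r² + 2r + 1 = 0 has discriminant (2)² - 4·(1) = 0, so r = -1 is a repeated root.
Hence u_h = (C1 + C2*t)*exp(-t).
For the particular solution try u_p = A0. Substituting and matching coefficients of each power of t gives A0 = 2, so u_p = 2.

u = 2 + C1*exp(-t) + C2*t*exp(-t)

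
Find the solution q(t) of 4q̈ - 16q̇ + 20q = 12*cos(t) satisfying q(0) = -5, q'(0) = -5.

q = -3*sin(t)/8 + 3*cos(t)/8 - 43*cos(t)*exp(2*t)/8 + 49*exp(2*t)*sin(t)/8

Divide through by 4: q'' - 4q' + 5q = 3*cos(t).
Characteristic equation r² - 4r + 5 = 0 has discriminant (-4)² - 4·(5) = -4 < 0, so r = 2 ± i.
Hence q_h = C1*cos(t)*exp(2*t) + C2*exp(2*t)*sin(t).
Try q_p = A*cos(t) + B*sin(t). Substituting and equating the coefficients of cos(t) and sin(t) gives A = 3/8, B = -3/8, so q_p = -3*sin(t)/8 + 3*cos(t)/8.
General solution: q = -3*sin(t)/8 + 3*cos(t)/8 + C1*cos(t)*exp(2*t) + C2*exp(2*t)*sin(t).
Apply the initial conditions: q(0) = 3/8 + C1 = -5 and q'(0) = -3/8 + C2 + 2*C1 = -5. Solving gives C1 = -43/8, C2 = 49/8.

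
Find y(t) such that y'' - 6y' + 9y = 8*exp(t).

y = 2*exp(t) + C1*exp(3*t) + C2*t*exp(3*t)

Characteristic equation r² - 6r + 9 = 0 has discriminant (-6)² - 4·(9) = 0, so r = 3 is a repeated root.
Hence y_h = (C1 + C2*t)*exp(3*t).
Try y_p = A*exp(t). Substituting into the equation and dividing by exp(t) gives A = 2, so y_p = 2*exp(t).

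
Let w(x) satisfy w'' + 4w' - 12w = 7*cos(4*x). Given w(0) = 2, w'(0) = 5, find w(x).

Characteristic equation r² + 4r - 12 = 0 factors as (r + 6)(r - 2) = 0, so r = -6, 2.
Hence w_h = C1*exp(-6*x) + C2*exp(2*x).
Try w_p = A*cos(4*x) + B*sin(4*x). Substituting and equating the coefficients of cos(4x) and sin(4x) gives A = -49/260, B = 7/65, so w_p = -49*cos(4*x)/260 + 7*sin(4*x)/65.
General solution: w = -49*cos(4*x)/260 + 7*sin(4*x)/65 + C1*exp(-6*x) + C2*exp(2*x).
Apply the initial conditions: w(0) = -49/260 + C1 + C2 = 2 and w'(0) = 28/65 - 6*C1 + 2*C2 = 5. Solving gives C1 = -5/208, C2 = 177/80.

w = -49*cos(4*x)/260 - 5*exp(-6*x)/208 + 7*sin(4*x)/65 + 177*exp(2*x)/80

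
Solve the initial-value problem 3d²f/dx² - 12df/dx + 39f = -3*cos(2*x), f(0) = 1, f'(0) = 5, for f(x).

f = -9*cos(2*x)/145 + 8*sin(2*x)/145 + 154*cos(3*x)*exp(2*x)/145 + 401*exp(2*x)*sin(3*x)/435

Divide through by 3: f'' - 4f' + 13f = -cos(2*x).
Characteristic equation r² - 4r + 13 = 0 has discriminant (-4)² - 4·(13) = -36 < 0, so r = 2 ± 3i.
Hence f_h = C1*cos(3*x)*exp(2*x) + C2*exp(2*x)*sin(3*x).
Try f_p = A*cos(2*x) + B*sin(2*x). Substituting and equating the coefficients of cos(2x) and sin(2x) gives A = -9/145, B = 8/145, so f_p = -9*cos(2*x)/145 + 8*sin(2*x)/145.
General solution: f = -9*cos(2*x)/145 + 8*sin(2*x)/145 + C1*cos(3*x)*exp(2*x) + C2*exp(2*x)*sin(3*x).
Apply the initial conditions: f(0) = -9/145 + C1 = 1 and f'(0) = 16/145 + 2*C1 + 3*C2 = 5. Solving gives C1 = 154/145, C2 = 401/435.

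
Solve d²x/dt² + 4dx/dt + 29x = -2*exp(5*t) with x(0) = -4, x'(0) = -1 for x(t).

Characteristic equation r² + 4r + 29 = 0 has discriminant (4)² - 4·(29) = -100 < 0, so r = -2 ± 5i.
Hence x_h = C1*cos(5*t)*exp(-2*t) + C2*exp(-2*t)*sin(5*t).
Try x_p = A*exp(5*t). Substituting into the equation and dividing by exp(5*t) gives A = -1/37, so x_p = -exp(5*t)/37.
General solution: x = -exp(5*t)/37 + C1*cos(5*t)*exp(-2*t) + C2*exp(-2*t)*sin(5*t).
Apply the initial conditions: x(0) = -1/37 + C1 = -4 and x'(0) = -5/37 - 2*C1 + 5*C2 = -1. Solving gives C1 = -147/37, C2 = -326/185.

x = -exp(5*t)/37 - 326*exp(-2*t)*sin(5*t)/185 - 147*cos(5*t)*exp(-2*t)/37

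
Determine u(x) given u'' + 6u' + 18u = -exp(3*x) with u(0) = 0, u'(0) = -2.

u = -exp(3*x)/45 - 28*exp(-3*x)*sin(3*x)/45 + cos(3*x)*exp(-3*x)/45

Characteristic equation r² + 6r + 18 = 0 has discriminant (6)² - 4·(18) = -36 < 0, so r = -3 ± 3i.
Hence u_h = C1*cos(3*x)*exp(-3*x) + C2*exp(-3*x)*sin(3*x).
Try u_p = A*exp(3*x). Substituting into the equation and dividing by exp(3*x) gives A = -1/45, so u_p = -exp(3*x)/45.
General solution: u = -exp(3*x)/45 + C1*cos(3*x)*exp(-3*x) + C2*exp(-3*x)*sin(3*x).
Apply the initial conditions: u(0) = -1/45 + C1 = 0 and u'(0) = -1/15 - 3*C1 + 3*C2 = -2. Solving gives C1 = 1/45, C2 = -28/45.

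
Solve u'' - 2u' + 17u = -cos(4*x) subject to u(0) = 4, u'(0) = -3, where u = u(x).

Characteristic equation r² - 2r + 17 = 0 has discriminant (-2)² - 4·(17) = -64 < 0, so r = 1 ± 4i.
Hence u_h = C1*cos(4*x)*exp(x) + C2*exp(x)*sin(4*x).
Try u_p = A*cos(4*x) + B*sin(4*x). Substituting and equating the coefficients of cos(4x) and sin(4x) gives A = -1/65, B = 8/65, so u_p = -cos(4*x)/65 + 8*sin(4*x)/65.
General solution: u = -cos(4*x)/65 + 8*sin(4*x)/65 + C1*cos(4*x)*exp(x) + C2*exp(x)*sin(4*x).
Apply the initial conditions: u(0) = -1/65 + C1 = 4 and u'(0) = 32/65 + C1 + 4*C2 = -3. Solving gives C1 = 261/65, C2 = -122/65.

u = -cos(4*x)/65 + 8*sin(4*x)/65 - 122*exp(x)*sin(4*x)/65 + 261*cos(4*x)*exp(x)/65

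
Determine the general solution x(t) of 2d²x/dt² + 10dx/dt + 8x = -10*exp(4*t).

Divide through by 2: x'' + 5x' + 4x = -5*exp(4*t).
Characteristic equation r² + 5r + 4 = 0 factors as (r + 1)(r + 4) = 0, so r = -1, -4.
Hence x_h = C1*exp(-t) + C2*exp(-4*t).
Try x_p = A*exp(4*t). Substituting into the equation and dividing by exp(4*t) gives A = -1/8, so x_p = -exp(4*t)/8.

x = -exp(4*t)/8 + C1*exp(-t) + C2*exp(-4*t)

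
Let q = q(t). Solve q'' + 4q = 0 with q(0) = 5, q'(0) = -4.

Characteristic equation r² + 4 = 0 has discriminant (0)² - 4·(4) = -16 < 0, so r = ± 2i.
Hence q_h = C1*cos(2*t) + C2*sin(2*t).
Apply the initial conditions: q(0) = C1 = 5 and q'(0) = 2*C2 = -4. Solving gives C1 = 5, C2 = -2.

q = -2*sin(2*t) + 5*cos(2*t)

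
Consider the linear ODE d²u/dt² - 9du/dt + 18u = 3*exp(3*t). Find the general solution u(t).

Characteristic equation r² - 9r + 18 = 0 factors as (r - 6)(r - 3) = 0, so r = 6, 3.
Hence u_h = C1*exp(6*t) + C2*exp(3*t).
Since exp(3*t) solves the homogeneous equation (r = 3 is a root of multiplicity 1), multiply the trial by t. Try u_p = A*t*exp(3*t). Substituting into the equation and dividing by exp(3*t) gives A = -1, so u_p = -t*exp(3*t).

u = C1*exp(6*t) + C2*exp(3*t) - t*exp(3*t)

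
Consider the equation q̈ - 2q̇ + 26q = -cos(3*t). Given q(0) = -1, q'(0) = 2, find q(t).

q = -17*cos(3*t)/325 + 6*sin(3*t)/325 - 308*cos(5*t)*exp(t)/325 + 188*exp(t)*sin(5*t)/325

Characteristic equation r² - 2r + 26 = 0 has discriminant (-2)² - 4·(26) = -100 < 0, so r = 1 ± 5i.
Hence q_h = C1*cos(5*t)*exp(t) + C2*exp(t)*sin(5*t).
Try q_p = A*cos(3*t) + B*sin(3*t). Substituting and equating the coefficients of cos(3t) and sin(3t) gives A = -17/325, B = 6/325, so q_p = -17*cos(3*t)/325 + 6*sin(3*t)/325.
General solution: q = -17*cos(3*t)/325 + 6*sin(3*t)/325 + C1*cos(5*t)*exp(t) + C2*exp(t)*sin(5*t).
Apply the initial conditions: q(0) = -17/325 + C1 = -1 and q'(0) = 18/325 + C1 + 5*C2 = 2. Solving gives C1 = -308/325, C2 = 188/325.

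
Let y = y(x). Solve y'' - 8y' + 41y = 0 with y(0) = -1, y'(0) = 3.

Characteristic equation r² - 8r + 41 = 0 has discriminant (-8)² - 4·(41) = -100 < 0, so r = 4 ± 5i.
Hence y_h = C1*cos(5*x)*exp(4*x) + C2*exp(4*x)*sin(5*x).
Apply the initial conditions: y(0) = C1 = -1 and y'(0) = 4*C1 + 5*C2 = 3. Solving gives C1 = -1, C2 = 7/5.

y = -cos(5*x)*exp(4*x) + 7*exp(4*x)*sin(5*x)/5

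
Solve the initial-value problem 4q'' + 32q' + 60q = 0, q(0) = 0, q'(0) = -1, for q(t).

Divide through by 4: q'' + 8q' + 15q = 0.
Characteristic equation r² + 8r + 15 = 0 factors as (r + 5)(r + 3) = 0, so r = -5, -3.
Hence q_h = C1*exp(-5*t) + C2*exp(-3*t).
Apply the initial conditions: q(0) = C1 + C2 = 0 and q'(0) = -5*C1 - 3*C2 = -1. Solving gives C1 = 1/2, C2 = -1/2.

q = exp(-5*t)/2 - exp(-3*t)/2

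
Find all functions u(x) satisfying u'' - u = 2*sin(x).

Characteristic equation r² - 1 = 0 factors as (r - 1)(r + 1) = 0, so r = 1, -1.
Hence u_h = C1*exp(x) + C2*exp(-x).
Try u_p = A*cos(x) + B*sin(x). Substituting and equating the coefficients of cos(x) and sin(x) gives A = 0, B = -1, so u_p = -sin(x).

u = -sin(x) + C1*exp(x) + C2*exp(-x)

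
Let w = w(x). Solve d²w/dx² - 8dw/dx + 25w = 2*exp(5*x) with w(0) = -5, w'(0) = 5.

Characteristic equation r² - 8r + 25 = 0 has discriminant (-8)² - 4·(25) = -36 < 0, so r = 4 ± 3i.
Hence w_h = C1*cos(3*x)*exp(4*x) + C2*exp(4*x)*sin(3*x).
Try w_p = A*exp(5*x). Substituting into the equation and dividing by exp(5*x) gives A = 1/5, so w_p = exp(5*x)/5.
General solution: w = exp(5*x)/5 + C1*cos(3*x)*exp(4*x) + C2*exp(4*x)*sin(3*x).
Apply the initial conditions: w(0) = 1/5 + C1 = -5 and w'(0) = 1 + 3*C2 + 4*C1 = 5. Solving gives C1 = -26/5, C2 = 124/15.

w = exp(5*x)/5 - 26*cos(3*x)*exp(4*x)/5 + 124*exp(4*x)*sin(3*x)/15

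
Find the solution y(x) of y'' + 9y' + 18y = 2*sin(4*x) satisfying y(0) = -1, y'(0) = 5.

Characteristic equation r² + 9r + 18 = 0 factors as (r + 3)(r + 6) = 0, so r = -3, -6.
Hence y_h = C1*exp(-3*x) + C2*exp(-6*x).
Try y_p = A*cos(4*x) + B*sin(4*x). Substituting and equating the coefficients of cos(4x) and sin(4x) gives A = -18/325, B = 1/325, so y_p = -18*cos(4*x)/325 + sin(4*x)/325.
General solution: y = -18*cos(4*x)/325 + sin(4*x)/325 + C1*exp(-3*x) + C2*exp(-6*x).
Apply the initial conditions: y(0) = -18/325 + C1 + C2 = -1 and y'(0) = 4/325 - 6*C2 - 3*C1 = 5. Solving gives C1 = -17/75, C2 = -28/39.

y = -28*exp(-6*x)/39 - 18*cos(4*x)/325 - 17*exp(-3*x)/75 + sin(4*x)/325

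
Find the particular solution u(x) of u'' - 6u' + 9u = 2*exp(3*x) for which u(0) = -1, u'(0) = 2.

u = -exp(3*x) + x**2*exp(3*x) + 5*x*exp(3*x)

Characteristic equation r² - 6r + 9 = 0 has discriminant (-6)² - 4·(9) = 0, so r = 3 is a repeated root.
Hence u_h = (C1 + C2*x)*exp(3*x).
Since exp(3*x) solves the homogeneous equation (r = 3 is a root of multiplicity 2), multiply the trial by x^2. Try u_p = A*x^2*exp(3*x). Substituting into the equation and dividing by exp(3*x) gives A = 1, so u_p = x^2*exp(3*x).
General solution: u = C1*exp(3*x) + x^2*exp(3*x) + C2*x*exp(3*x).
Apply the initial conditions: u(0) = C1 = -1 and u'(0) = C2 + 3*C1 = 2. Solving gives C1 = -1, C2 = 5.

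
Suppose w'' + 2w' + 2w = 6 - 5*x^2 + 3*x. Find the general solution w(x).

w = -1 - 5*x**2/2 + 13*x/2 + C1*cos(x)*exp(-x) + C2*exp(-x)*sin(x)

Characteristic equation r² + 2r + 2 = 0 has discriminant (2)² - 4·(2) = -4 < 0, so r = -1 ± i.
Hence w_h = C1*cos(x)*exp(-x) + C2*exp(-x)*sin(x).
For the particular solution try w_p = A0 + A1*x + A2*x^2. Substituting and matching coefficients of each power of x gives A0 = -1, A1 = 13/2, A2 = -5/2, so w_p = -1 - 5*x^2/2 + 13*x/2.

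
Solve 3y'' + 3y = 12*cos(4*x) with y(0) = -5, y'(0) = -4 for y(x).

y = -4*sin(x) - 71*cos(x)/15 - 4*cos(4*x)/15

Divide through by 3: y'' + y = 4*cos(4*x).
Characteristic equation r² + 1 = 0 has discriminant (0)² - 4·(1) = -4 < 0, so r = ± i.
Hence y_h = C1*cos(x) + C2*sin(x).
Try y_p = A*cos(4*x) + B*sin(4*x). Substituting and equating the coefficients of cos(4x) and sin(4x) gives A = -4/15, B = 0, so y_p = -4*cos(4*x)/15.
General solution: y = -4*cos(4*x)/15 + C1*cos(x) + C2*sin(x).
Apply the initial conditions: y(0) = -4/15 + C1 = -5 and y'(0) = C2 = -4. Solving gives C1 = -71/15, C2 = -4.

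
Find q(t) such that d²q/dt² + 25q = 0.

Characteristic equation r² + 25 = 0 has discriminant (0)² - 4·(25) = -100 < 0, so r = ± 5i.
Hence q_h = C1*cos(5*t) + C2*sin(5*t).

q = C1*cos(5*t) + C2*sin(5*t)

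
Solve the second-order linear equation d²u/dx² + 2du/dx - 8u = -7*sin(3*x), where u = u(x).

u = 42*cos(3*x)/325 + 119*sin(3*x)/325 + C1*exp(-4*x) + C2*exp(2*x)

Characteristic equation r² + 2r - 8 = 0 factors as (r + 4)(r - 2) = 0, so r = -4, 2.
Hence u_h = C1*exp(-4*x) + C2*exp(2*x).
Try u_p = A*cos(3*x) + B*sin(3*x). Substituting and equating the coefficients of cos(3x) and sin(3x) gives A = 42/325, B = 119/325, so u_p = 42*cos(3*x)/325 + 119*sin(3*x)/325.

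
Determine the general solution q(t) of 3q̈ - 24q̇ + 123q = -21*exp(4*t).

Divide through by 3: q'' - 8q' + 41q = -7*exp(4*t).
Characteristic equation r² - 8r + 41 = 0 has discriminant (-8)² - 4·(41) = -100 < 0, so r = 4 ± 5i.
Hence q_h = C1*cos(5*t)*exp(4*t) + C2*exp(4*t)*sin(5*t).
Try q_p = A*exp(4*t). Substituting into the equation and dividing by exp(4*t) gives A = -7/25, so q_p = -7*exp(4*t)/25.

q = -7*exp(4*t)/25 + C1*cos(5*t)*exp(4*t) + C2*exp(4*t)*sin(5*t)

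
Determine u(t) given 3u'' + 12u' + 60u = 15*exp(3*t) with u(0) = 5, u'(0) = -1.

Divide through by 3: u'' + 4u' + 20u = 5*exp(3*t).
Characteristic equation r² + 4r + 20 = 0 has discriminant (4)² - 4·(20) = -64 < 0, so r = -2 ± 4i.
Hence u_h = C1*cos(4*t)*exp(-2*t) + C2*exp(-2*t)*sin(4*t).
Try u_p = A*exp(3*t). Substituting into the equation and dividing by exp(3*t) gives A = 5/41, so u_p = 5*exp(3*t)/41.
General solution: u = 5*exp(3*t)/41 + C1*cos(4*t)*exp(-2*t) + C2*exp(-2*t)*sin(4*t).
Apply the initial conditions: u(0) = 5/41 + C1 = 5 and u'(0) = 15/41 - 2*C1 + 4*C2 = -1. Solving gives C1 = 200/41, C2 = 86/41.

u = 5*exp(3*t)/41 + 86*exp(-2*t)*sin(4*t)/41 + 200*cos(4*t)*exp(-2*t)/41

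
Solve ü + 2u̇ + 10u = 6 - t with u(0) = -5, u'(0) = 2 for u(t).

u = 31/50 - t/10 - 281*cos(3*t)*exp(-t)/50 - 88*exp(-t)*sin(3*t)/75

Characteristic equation r² + 2r + 10 = 0 has discriminant (2)² - 4·(10) = -36 < 0, so r = -1 ± 3i.
Hence u_h = C1*cos(3*t)*exp(-t) + C2*exp(-t)*sin(3*t).
For the particular solution try u_p = A0 + A1*t. Substituting and matching coefficients of each power of t gives A0 = 31/50, A1 = -1/10, so u_p = 31/50 - t/10.
General solution: u = 31/50 - t/10 + C1*cos(3*t)*exp(-t) + C2*exp(-t)*sin(3*t).
Apply the initial conditions: u(0) = 31/50 + C1 = -5 and u'(0) = -1/10 - C1 + 3*C2 = 2. Solving gives C1 = -281/50, C2 = -88/75.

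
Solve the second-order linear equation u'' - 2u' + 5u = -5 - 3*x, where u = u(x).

Characteristic equation r² - 2r + 5 = 0 has discriminant (-2)² - 4·(5) = -16 < 0, so r = 1 ± 2i.
Hence u_h = C1*cos(2*x)*exp(x) + C2*exp(x)*sin(2*x).
For the particular solution try u_p = A0 + A1*x. Substituting and matching coefficients of each power of x gives A0 = -31/25, A1 = -3/5, so u_p = -31/25 - 3*x/5.

u = -31/25 - 3*x/5 + C1*cos(2*x)*exp(x) + C2*exp(x)*sin(2*x)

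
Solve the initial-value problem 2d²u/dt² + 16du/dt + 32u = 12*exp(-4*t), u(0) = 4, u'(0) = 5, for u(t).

u = 4*exp(-4*t) + 3*t**2*exp(-4*t) + 21*t*exp(-4*t)

Divide through by 2: u'' + 8u' + 16u = 6*exp(-4*t).
Characteristic equation r² + 8r + 16 = 0 has discriminant (8)² - 4·(16) = 0, so r = -4 is a repeated root.
Hence u_h = (C1 + C2*t)*exp(-4*t).
Since exp(-4*t) solves the homogeneous equation (r = -4 is a root of multiplicity 2), multiply the trial by t^2. Try u_p = A*t^2*exp(-4*t). Substituting into the equation and dividing by exp(-4*t) gives A = 3, so u_p = 3*t^2*exp(-4*t).
General solution: u = C1*exp(-4*t) + 3*t^2*exp(-4*t) + C2*t*exp(-4*t).
Apply the initial conditions: u(0) = C1 = 4 and u'(0) = C2 - 4*C1 = 5. Solving gives C1 = 4, C2 = 21.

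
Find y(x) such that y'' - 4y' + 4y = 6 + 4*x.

Characteristic equation r² - 4r + 4 = 0 has discriminant (-4)² - 4·(4) = 0, so r = 2 is a repeated root.
Hence y_h = (C1 + C2*x)*exp(2*x).
For the particular solution try y_p = A0 + A1*x. Substituting and matching coefficients of each power of x gives A0 = 5/2, A1 = 1, so y_p = 5/2 + x.

y = 5/2 + x + C1*exp(2*x) + C2*x*exp(2*x)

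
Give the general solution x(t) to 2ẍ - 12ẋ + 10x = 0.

Divide through by 2: x'' - 6x' + 5x = 0.
Characteristic equation r² - 6r + 5 = 0 factors as (r - 5)(r - 1) = 0, so r = 5, 1.
Hence x_h = C1*exp(5*t) + C2*exp(t).

x = C1*exp(5*t) + C2*exp(t)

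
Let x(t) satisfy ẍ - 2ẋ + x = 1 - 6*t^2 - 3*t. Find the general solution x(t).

Characteristic equation r² - 2r + 1 = 0 has discriminant (-2)² - 4·(1) = 0, so r = 1 is a repeated root.
Hence x_h = (C1 + C2*t)*exp(t).
For the particular solution try x_p = A0 + A1*t + A2*t^2. Substituting and matching coefficients of each power of t gives A0 = -41, A1 = -27, A2 = -6, so x_p = -41 - 27*t - 6*t^2.

x = -41 - 27*t - 6*t**2 + C1*exp(t) + C2*t*exp(t)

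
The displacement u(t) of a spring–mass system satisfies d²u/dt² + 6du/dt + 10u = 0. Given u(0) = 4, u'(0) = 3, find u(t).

u = 4*cos(t)*exp(-3*t) + 15*exp(-3*t)*sin(t)

Characteristic equation r² + 6r + 10 = 0 has discriminant (6)² - 4·(10) = -4 < 0, so r = -3 ± i.
Hence u_h = C1*cos(t)*exp(-3*t) + C2*exp(-3*t)*sin(t).
Apply the initial conditions: u(0) = C1 = 4 and u'(0) = C2 - 3*C1 = 3. Solving gives C1 = 4, C2 = 15.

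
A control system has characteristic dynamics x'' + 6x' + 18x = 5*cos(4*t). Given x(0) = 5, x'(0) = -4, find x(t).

x = cos(4*t)/58 + 6*sin(4*t)/29 + 289*cos(3*t)*exp(-3*t)/58 + 587*exp(-3*t)*sin(3*t)/174

Characteristic equation r² + 6r + 18 = 0 has discriminant (6)² - 4·(18) = -36 < 0, so r = -3 ± 3i.
Hence x_h = C1*cos(3*t)*exp(-3*t) + C2*exp(-3*t)*sin(3*t).
Try x_p = A*cos(4*t) + B*sin(4*t). Substituting and equating the coefficients of cos(4t) and sin(4t) gives A = 1/58, B = 6/29, so x_p = cos(4*t)/58 + 6*sin(4*t)/29.
General solution: x = cos(4*t)/58 + 6*sin(4*t)/29 + C1*cos(3*t)*exp(-3*t) + C2*exp(-3*t)*sin(3*t).
Apply the initial conditions: x(0) = 1/58 + C1 = 5 and x'(0) = 24/29 - 3*C1 + 3*C2 = -4. Solving gives C1 = 289/58, C2 = 587/174.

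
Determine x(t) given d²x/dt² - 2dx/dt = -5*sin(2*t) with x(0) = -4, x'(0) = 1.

x = -13/4 - 5*cos(2*t)/8 - exp(2*t)/8 + 5*sin(2*t)/8

Characteristic equation r² - 2r = 0 factors as (r - 2)r = 0, so r = 2, 0.
Hence x_h = C1*exp(2*t) + C2.
Try x_p = A*cos(2*t) + B*sin(2*t). Substituting and equating the coefficients of cos(2t) and sin(2t) gives A = -5/8, B = 5/8, so x_p = -5*cos(2*t)/8 + 5*sin(2*t)/8.
General solution: x = C2 - 5*cos(2*t)/8 + 5*sin(2*t)/8 + C1*exp(2*t).
Apply the initial conditions: x(0) = -5/8 + C1 + C2 = -4 and x'(0) = 5/4 + 2*C1 = 1. Solving gives C1 = -1/8, C2 = -13/4.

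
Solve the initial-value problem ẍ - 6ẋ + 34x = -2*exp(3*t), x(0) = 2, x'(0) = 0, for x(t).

Characteristic equation r² - 6r + 34 = 0 has discriminant (-6)² - 4·(34) = -100 < 0, so r = 3 ± 5i.
Hence x_h = C1*cos(5*t)*exp(3*t) + C2*exp(3*t)*sin(5*t).
Try x_p = A*exp(3*t). Substituting into the equation and dividing by exp(3*t) gives A = -2/25, so x_p = -2*exp(3*t)/25.
General solution: x = -2*exp(3*t)/25 + C1*cos(5*t)*exp(3*t) + C2*exp(3*t)*sin(5*t).
Apply the initial conditions: x(0) = -2/25 + C1 = 2 and x'(0) = -6/25 + 3*C1 + 5*C2 = 0. Solving gives C1 = 52/25, C2 = -6/5.

x = -2*exp(3*t)/25 - 6*exp(3*t)*sin(5*t)/5 + 52*cos(5*t)*exp(3*t)/25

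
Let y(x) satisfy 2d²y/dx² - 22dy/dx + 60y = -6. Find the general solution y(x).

y = -1/10 + C1*exp(5*x) + C2*exp(6*x)

Divide through by 2: y'' - 11y' + 30y = -3.
Characteristic equation r² - 11r + 30 = 0 factors as (r - 5)(r - 6) = 0, so r = 5, 6.
Hence y_h = C1*exp(5*x) + C2*exp(6*x).
For the particular solution try y_p = A0. Substituting and matching coefficients of each power of x gives A0 = -1/10, so y_p = -1/10.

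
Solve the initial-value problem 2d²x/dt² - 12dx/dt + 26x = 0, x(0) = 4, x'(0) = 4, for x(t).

Divide through by 2: x'' - 6x' + 13x = 0.
Characteristic equation r² - 6r + 13 = 0 has discriminant (-6)² - 4·(13) = -16 < 0, so r = 3 ± 2i.
Hence x_h = C1*cos(2*t)*exp(3*t) + C2*exp(3*t)*sin(2*t).
Apply the initial conditions: x(0) = C1 = 4 and x'(0) = 2*C2 + 3*C1 = 4. Solving gives C1 = 4, C2 = -4.

x = -4*exp(3*t)*sin(2*t) + 4*cos(2*t)*exp(3*t)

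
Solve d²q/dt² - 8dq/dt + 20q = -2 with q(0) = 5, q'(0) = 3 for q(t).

q = -1/10 - 87*exp(4*t)*sin(2*t)/10 + 51*cos(2*t)*exp(4*t)/10

Characteristic equation r² - 8r + 20 = 0 has discriminant (-8)² - 4·(20) = -16 < 0, so r = 4 ± 2i.
Hence q_h = C1*cos(2*t)*exp(4*t) + C2*exp(4*t)*sin(2*t).
For the particular solution try q_p = A0. Substituting and matching coefficients of each power of t gives A0 = -1/10, so q_p = -1/10.
General solution: q = -1/10 + C1*cos(2*t)*exp(4*t) + C2*exp(4*t)*sin(2*t).
Apply the initial conditions: q(0) = -1/10 + C1 = 5 and q'(0) = 2*C2 + 4*C1 = 3. Solving gives C1 = 51/10, C2 = -87/10.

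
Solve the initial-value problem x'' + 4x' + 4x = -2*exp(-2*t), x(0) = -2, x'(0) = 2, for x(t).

x = -2*exp(-2*t) - t**2*exp(-2*t) - 2*t*exp(-2*t)

Characteristic equation r² + 4r + 4 = 0 has discriminant (4)² - 4·(4) = 0, so r = -2 is a repeated root.
Hence x_h = (C1 + C2*t)*exp(-2*t).
Since exp(-2*t) solves the homogeneous equation (r = -2 is a root of multiplicity 2), multiply the trial by t^2. Try x_p = A*t^2*exp(-2*t). Substituting into the equation and dividing by exp(-2*t) gives A = -1, so x_p = -t^2*exp(-2*t).
General solution: x = C1*exp(-2*t) - t^2*exp(-2*t) + C2*t*exp(-2*t).
Apply the initial conditions: x(0) = C1 = -2 and x'(0) = C2 - 2*C1 = 2. Solving gives C1 = -2, C2 = -2.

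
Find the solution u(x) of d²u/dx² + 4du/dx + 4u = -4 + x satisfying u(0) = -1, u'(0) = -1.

Characteristic equation r² + 4r + 4 = 0 has discriminant (4)² - 4·(4) = 0, so r = -2 is a repeated root.
Hence u_h = (C1 + C2*x)*exp(-2*x).
For the particular solution try u_p = A0 + A1*x. Substituting and matching coefficients of each power of x gives A0 = -5/4, A1 = 1/4, so u_p = -5/4 + x/4.
General solution: u = -5/4 + x/4 + C1*exp(-2*x) + C2*x*exp(-2*x).
Apply the initial conditions: u(0) = -5/4 + C1 = -1 and u'(0) = 1/4 + C2 - 2*C1 = -1. Solving gives C1 = 1/4, C2 = -3/4.

u = -5/4 + x/4 + exp(-2*x)/4 - 3*x*exp(-2*x)/4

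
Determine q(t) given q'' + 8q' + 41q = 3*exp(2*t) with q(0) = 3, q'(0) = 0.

Characteristic equation r² + 8r + 41 = 0 has discriminant (8)² - 4·(41) = -100 < 0, so r = -4 ± 5i.
Hence q_h = C1*cos(5*t)*exp(-4*t) + C2*exp(-4*t)*sin(5*t).
Try q_p = A*exp(2*t). Substituting into the equation and dividing by exp(2*t) gives A = 3/61, so q_p = 3*exp(2*t)/61.
General solution: q = 3*exp(2*t)/61 + C1*cos(5*t)*exp(-4*t) + C2*exp(-4*t)*sin(5*t).
Apply the initial conditions: q(0) = 3/61 + C1 = 3 and q'(0) = 6/61 - 4*C1 + 5*C2 = 0. Solving gives C1 = 180/61, C2 = 714/305.

q = 3*exp(2*t)/61 + 180*cos(5*t)*exp(-4*t)/61 + 714*exp(-4*t)*sin(5*t)/305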